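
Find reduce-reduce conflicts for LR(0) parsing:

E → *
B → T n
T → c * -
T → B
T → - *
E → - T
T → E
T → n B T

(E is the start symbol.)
A reduce-reduce conflict occurs when an LR(0) state has two complete items [A → α .] and [B → β .] — both call for a reduction, and with no lookahead the parser cannot choose between them.

Augment with E' → E and build the canonical LR(0) collection (I0 = CLOSURE({[E' → . E]}), then GOTO on every symbol after a dot until no new states appear). It has 17 states:
  I0: { [E → . *], [E → . - T], [E' → . E] }  — shift
  I1: { [E → * .] }  — reduce
  I2: { [B → . T n], [E → - . T], [E → . *], [E → . - T], [T → . - *], [T → . B], [T → . E], [T → . c * -], [T → . n B T] }  — shift
  I3: { [E' → E .] }  — accept
  I4: { [B → . T n], [E → - . T], [E → . *], [E → . - T], [T → - . *], [T → . - *], [T → . B], [T → . E], [T → . c * -], [T → . n B T] }  — shift
  I5: { [T → B .] }  — reduce
  I6: { [T → E .] }  — reduce
  I7: { [B → T . n], [E → - T .] }  — shift, reduce
  I8: { [T → c . * -] }  — shift
  I9: { [B → . T n], [E → . *], [E → . - T], [T → . - *], [T → . B], [T → . E], [T → . c * -], [T → . n B T], [T → n . B T] }  — shift
  I10: { [B → . T n], [E → . *], [E → . - T], [T → . - *], [T → . B], [T → . E], [T → . c * -], [T → . n B T], [T → B .], [T → n B . T] }  — shift, reduce
  I11: { [B → T . n] }  — shift
  I12: { [B → T n .] }  — reduce
  I13: { [B → T . n], [T → n B T .] }  — shift, reduce
  I14: { [T → c * . -] }  — shift
  I15: { [T → c * - .] }  — reduce
  I16: { [E → * .], [T → - * .] }  — 2 reduces

I16 contains complete items [E → * .], [T → - * .] — reduce-reduce conflict.

Answer: Yes — I16: [E → * .] vs [T → - * .]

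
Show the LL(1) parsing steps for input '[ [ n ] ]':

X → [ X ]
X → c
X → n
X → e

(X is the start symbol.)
LL(1) parsing maintains a stack (initially the start symbol over $) and the input. At each step: if the stack top is a terminal, match it against the current input token; if it is a non-terminal N, replace it with the RHS of M[N, lookahead] (the unique production whose predict set contains the lookahead).

Stack is shown with the top on the left.

Stack      Input        Action
------------------------------
X $        [ [ n ] ] $  output X → [ X ]
[ X ] $    [ [ n ] ] $  match '['
X ] $      [ n ] ] $    output X → [ X ]
[ X ] ] $  [ n ] ] $    match '['
X ] ] $    n ] ] $      output X → n
n ] ] $    n ] ] $      match 'n'
] ] $      ] ] $        match ']'
] $        ] $          match ']'
$          $            accept

The string is accepted.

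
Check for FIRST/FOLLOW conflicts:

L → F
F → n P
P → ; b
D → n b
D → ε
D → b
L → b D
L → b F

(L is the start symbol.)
A FIRST/FOLLOW conflict occurs when a non-terminal N has a nullable alternative N → β (β ⇒* ε) and another alternative N → α with FIRST(α) ∩ FOLLOW(N) ≠ ∅: on such a lookahead the parser cannot decide between expanding α and letting N vanish via β.

Nullable non-terminals: D.

D: nullable alternative(s) D → ε; FOLLOW(D) = { $ }
  D → n b: FIRST \ {ε} = { 'n' } — disjoint from FOLLOW(D)
  D → ε: FIRST \ {ε} = { } — this is the only nullable alternative, skip
  D → b: FIRST \ {ε} = { 'b' } — disjoint from FOLLOW(D)

F, L, P have no nullable alternative, so no FIRST/FOLLOW check is needed there.

No FIRST/FOLLOW conflicts found.

Answer: No FIRST/FOLLOW conflicts.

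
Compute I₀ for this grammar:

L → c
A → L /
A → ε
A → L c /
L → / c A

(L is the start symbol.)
First, augment the grammar with L' → L
I₀ = CLOSURE({ [L' → . L] }):
  [L' → . L] has the dot before L: add [L → . c], [L → . / c A]
No further items can be added.

I₀ = { [L → . / c A], [L → . c], [L' → . L] }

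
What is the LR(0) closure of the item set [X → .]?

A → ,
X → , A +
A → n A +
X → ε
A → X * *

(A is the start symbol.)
{ [X → .] }

Start with: [X → .]
The dot is at the end, so nothing is added.

CLOSURE = { [X → .] }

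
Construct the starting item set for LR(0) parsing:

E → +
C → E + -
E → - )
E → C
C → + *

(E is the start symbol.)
{ [C → . + *], [C → . E + -], [E → . +], [E → . - )], [E → . C], [E' → . E] }

First, augment the grammar with E' → E
I₀ = CLOSURE({ [E' → . E] }):
  [E' → . E] has the dot before E: add [E → . +], [E → . - )], [E → . C]
  [E → . C] has the dot before C: add [C → . E + -], [C → . + *]
No further items can be added.

I₀ = { [C → . + *], [C → . E + -], [E → . +], [E → . - )], [E → . C], [E' → . E] }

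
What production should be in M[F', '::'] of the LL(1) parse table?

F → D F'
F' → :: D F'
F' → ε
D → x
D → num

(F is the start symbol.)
To find M[F', '::'], we find productions for F' where '::' is in the predict set (PREDICT(N → α) = (FIRST(α) \ {ε}) ∪ (FOLLOW(N) if α ⇒* ε)).

Relevant sets:
  FOLLOW(F') = { $ }

F' → :: D F': PREDICT = { '::' }
  '::' is in predict set, so this production goes in M[F', '::']
F' → ε: PREDICT = { $ }

M[F', '::'] = F' → :: D F'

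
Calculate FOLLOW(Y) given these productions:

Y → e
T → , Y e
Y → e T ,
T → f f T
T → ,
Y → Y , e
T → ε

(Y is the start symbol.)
{ $, ',', 'e' }

To compute FOLLOW(Y), find every occurrence of Y on a right-hand side N → α Y β: add FIRST(β) \ {ε}, and if β is empty or nullable also add FOLLOW(N). Iterate to a fixed point.

Y is the start symbol, so $ ∈ FOLLOW(Y).
In T → , Y e: Y is followed by e, add FIRST(e) \ {ε} = { 'e' }
In Y → Y , e: Y is followed by ',' e, add FIRST(',' e) \ {ε} = { ',' }

Taking the union: FOLLOW(Y) = { $, ',', 'e' }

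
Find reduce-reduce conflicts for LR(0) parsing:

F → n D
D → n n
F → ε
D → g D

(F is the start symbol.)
A reduce-reduce conflict occurs when an LR(0) state has two complete items [A → α .] and [B → β .] — both call for a reduction, and with no lookahead the parser cannot choose between them.

Augment with F' → F and build the canonical LR(0) collection (I0 = CLOSURE({[F' → . F]}), then GOTO on every symbol after a dot until no new states appear). It has 8 states:
  I0: { [F → . n D], [F → .], [F' → . F] }  — shift, reduce
  I1: { [F' → F .] }  — accept
  I2: { [D → . g D], [D → . n n], [F → n . D] }  — shift
  I3: { [F → n D .] }  — reduce
  I4: { [D → . g D], [D → . n n], [D → g . D] }  — shift
  I5: { [D → n . n] }  — shift
  I6: { [D → n n .] }  — reduce
  I7: { [D → g D .] }  — reduce

No state contains more than one complete item.

Answer: No reduce-reduce conflicts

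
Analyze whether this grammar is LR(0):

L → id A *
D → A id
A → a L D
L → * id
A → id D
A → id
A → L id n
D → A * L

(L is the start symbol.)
A grammar is LR(0) if no state in the canonical LR(0) collection has:
  - both a shift item (dot before a terminal) and a complete item (shift-reduce conflict), or
  - two or more complete items (reduce-reduce conflict; the accept item [L' → L .] counts as a complete item here).

Augment with L' → L and build the canonical LR(0) collection (I0 = CLOSURE({[L' → . L]}), then GOTO on every symbol after a dot until no new states appear). It has 21 states:
  I0: { [L → . * id], [L → . id A *], [L' → . L] }  — shift
  I1: { [L → * . id] }  — shift
  I2: { [L' → L .] }  — accept
  I3: { [A → . L id n], [A → . a L D], [A → . id D], [A → . id], [L → . * id], [L → . id A *], [L → id . A *] }  — shift
  I4: { [L → id A . *] }  — shift
  I5: { [A → L . id n] }  — shift
  I6: { [A → a . L D], [L → . * id], [L → . id A *] }  — shift
  I7: { [A → . L id n], [A → . a L D], [A → . id D], [A → . id], [A → id . D], [A → id .], [D → . A * L], [D → . A id], [L → . * id], [L → . id A *], [L → id . A *] }  — shift, reduce
  I8: { [D → A . * L], [D → A . id], [L → id A . *] }  — shift
  I9: { [A → id D .] }  — reduce
  I10: { [D → A * . L], [L → . * id], [L → . id A *], [L → id A * .] }  — shift, reduce
  I11: { [D → A id .] }  — reduce
  I12: { [D → A * L .] }  — reduce
  I13: { [A → . L id n], [A → . a L D], [A → . id D], [A → . id], [A → a L . D], [D → . A * L], [D → . A id], [L → . * id], [L → . id A *] }  — shift
  I14: { [D → A . * L], [D → A . id] }  — shift
  I15: { [A → a L D .] }  — reduce
  I16: { [D → A * . L], [L → . * id], [L → . id A *] }  — shift
  I17: { [A → L id . n] }  — shift
  I18: { [A → L id n .] }  — reduce
  I19: { [L → id A * .] }  — reduce
  I20: { [L → * id .] }  — reduce

Conflict in state I7:
  Shift-reduce conflict between [A → id .] and [A → . a L D]
So the grammar is NOT LR(0).

Answer: No. Shift-reduce conflict between [A → id .] and [A → . a L D]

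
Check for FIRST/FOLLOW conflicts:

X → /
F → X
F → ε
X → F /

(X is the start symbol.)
Yes. F → X with FOLLOW(F) on { '/' }

A FIRST/FOLLOW conflict occurs when a non-terminal N has a nullable alternative N → β (β ⇒* ε) and another alternative N → α with FIRST(α) ∩ FOLLOW(N) ≠ ∅: on such a lookahead the parser cannot decide between expanding α and letting N vanish via β.

Nullable non-terminals: F.
FIRST sets used below: FIRST(X) = { '/' }

F: nullable alternative(s) F → ε; FOLLOW(F) = { '/' }
  F → X: FIRST \ {ε} = { '/' } — overlaps FOLLOW(F) on { '/' }: CONFLICT
  F → ε: FIRST \ {ε} = { } — this is the only nullable alternative, skip

X has no nullable alternative, so no FIRST/FOLLOW check is needed there.

So the grammar has 1 FIRST/FOLLOW conflict (marked CONFLICT above).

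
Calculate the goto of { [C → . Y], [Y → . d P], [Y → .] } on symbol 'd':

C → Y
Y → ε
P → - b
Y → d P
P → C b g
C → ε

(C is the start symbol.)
{ [C → . Y], [C → .], [P → . - b], [P → . C b g], [Y → . d P], [Y → .], [Y → d . P] }

GOTO(I, 'd') = CLOSURE({ [A → αX.β] : [A → α.Xβ] ∈ I, X = 'd' })

Items with dot before 'd', with the dot advanced:
  [Y → . d P] → [Y → d . P]
Closure of the advanced items:
  [Y → d . P] has the dot before P: add [P → . - b], [P → . C b g]
  [P → . C b g] has the dot before C: add [C → . Y], [C → .]
  [C → . Y] has the dot before Y: add [Y → .], [Y → . d P]

GOTO = { [C → . Y], [C → .], [P → . - b], [P → . C b g], [Y → . d P], [Y → .], [Y → d . P] }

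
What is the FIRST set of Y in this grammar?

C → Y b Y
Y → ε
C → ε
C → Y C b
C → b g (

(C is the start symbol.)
From Y → ε:
  - ε-production, so ε ∈ FIRST(Y)

Collecting: FIRST(Y) = { ε }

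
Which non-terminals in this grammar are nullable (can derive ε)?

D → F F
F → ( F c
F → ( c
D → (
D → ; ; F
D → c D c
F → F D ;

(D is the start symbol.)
A non-terminal is nullable if it can derive ε (the empty string): either it has an ε-production, or it has a production whose right-hand side consists entirely of nullable non-terminals.

There are no ε-productions, so no non-terminal can derive ε.
No non-terminals are nullable.

Answer: None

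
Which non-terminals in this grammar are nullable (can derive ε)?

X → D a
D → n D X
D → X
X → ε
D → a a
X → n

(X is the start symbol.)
{ 'D', 'X' }

ε-productions: X → ε
So X is immediately nullable.
D → X: every symbol on the right is nullable, so D is nullable too.
Every non-terminal is now nullable.
Nullable = { 'D', 'X' }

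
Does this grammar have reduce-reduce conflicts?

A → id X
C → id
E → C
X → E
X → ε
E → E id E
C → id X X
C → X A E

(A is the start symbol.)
Augment with A' → A and build the canonical LR(0) collection (I0 = CLOSURE({[A' → . A]}), then GOTO on every symbol after a dot until no new states appear). It has 16 states:
  I0: { [A → . id X], [A' → . A] }  — shift
  I1: { [A' → A .] }  — accept
  I2: { [A → id . X], [C → . X A E], [C → . id X X], [C → . id], [E → . C], [E → . E id E], [X → . E], [X → .] }  — shift, reduce
  I3: { [E → C .] }  — reduce
  I4: { [E → E . id E], [X → E .] }  — shift, reduce
  I5: { [A → . id X], [A → id X .], [C → X . A E] }  — shift, reduce
  I6: { [C → . X A E], [C → . id X X], [C → . id], [C → id . X X], [C → id .], [E → . C], [E → . E id E], [X → . E], [X → .] }  — shift, 2 reduces
  I7: { [A → . id X], [C → . X A E], [C → . id X X], [C → . id], [C → X . A E], [C → id X . X], [E → . C], [E → . E id E], [X → . E], [X → .] }  — shift, reduce
  I8: { [C → . X A E], [C → . id X X], [C → . id], [C → X A . E], [E → . C], [E → . E id E], [X → . E], [X → .] }  — shift, reduce
  I9: { [A → . id X], [C → X . A E], [C → id X X .] }  — shift, reduce
  I10: { [A → id . X], [C → . X A E], [C → . id X X], [C → . id], [C → id . X X], [C → id .], [E → . C], [E → . E id E], [X → . E], [X → .] }  — shift, 2 reduces
  I11: { [A → . id X], [A → id X .], [C → . X A E], [C → . id X X], [C → . id], [C → X . A E], [C → id X . X], [E → . C], [E → . E id E], [X → . E], [X → .] }  — shift, 2 reduces
  I12: { [C → X A E .], [E → E . id E], [X → E .] }  — shift, 2 reduces
  I13: { [A → . id X], [C → X . A E] }  — shift
  I14: { [C → . X A E], [C → . id X X], [C → . id], [E → . C], [E → . E id E], [E → E id . E], [X → . E], [X → .] }  — shift, reduce
  I15: { [E → E . id E], [E → E id E .], [X → E .] }  — shift, 2 reduces

I6 contains complete items [C → id .], [X → .] — reduce-reduce conflict.
I10 contains complete items [C → id .], [X → .] — reduce-reduce conflict.
I11 contains complete items [A → id X .], [X → .] — reduce-reduce conflict.
I12 contains complete items [C → X A E .], [X → E .] — reduce-reduce conflict.
I15 contains complete items [E → E id E .], [X → E .] — reduce-reduce conflict.

Answer: Yes — I6: [C → id .] vs [X → .]; I10: [C → id .] vs [X → .]; I11: [A → id X .] vs [X → .]; I12: [C → X A E .] vs [X → E .]; I15: [E → E id E .] vs [X → E .]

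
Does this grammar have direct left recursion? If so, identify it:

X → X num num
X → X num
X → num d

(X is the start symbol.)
Yes, X is left-recursive

Direct left recursion occurs when N → N α for some non-terminal N (the right-hand side begins with the left-hand side itself).

X → X num num: LEFT RECURSIVE (starts with X)
X → X num: LEFT RECURSIVE (starts with X)
X → num d: starts with num

The grammar has direct left recursion on: X.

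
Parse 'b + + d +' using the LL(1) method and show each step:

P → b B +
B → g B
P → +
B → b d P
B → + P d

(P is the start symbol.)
LL(1) parsing maintains a stack (initially the start symbol over $) and the input. At each step: if the stack top is a terminal, match it against the current input token; if it is a non-terminal N, replace it with the RHS of M[N, lookahead] (the unique production whose predict set contains the lookahead).

Stack is shown with the top on the left.

Stack      Input        Action
------------------------------
P $        b + + d + $  output P → b B +
b B + $    b + + d + $  match 'b'
B + $      + + d + $    output B → + P d
+ P d + $  + + d + $    match '+'
P d + $    + d + $      output P → +
+ d + $    + d + $      match '+'
d + $      d + $        match 'd'
+ $        + $          match '+'
$          $            accept

The string is accepted.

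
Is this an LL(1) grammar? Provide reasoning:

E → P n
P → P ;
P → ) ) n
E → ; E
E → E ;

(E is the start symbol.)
Relevant sets:
  FIRST(P) = { ')' }
  FIRST(E) = { ')', ';' }

For E:
  PREDICT(E → P n) = { ')' }
  PREDICT(E → ';' E) = { ';' }
  PREDICT(E → E ';') = { ')', ';' }
For P:
  PREDICT(P → P ';') = { ')' }
  PREDICT(P → ')' ')' n) = { ')' }

Conflict found: Predict set conflict for E: { ')' }
The grammar is NOT LL(1).

Answer: No. Predict set conflict for E: { ')' }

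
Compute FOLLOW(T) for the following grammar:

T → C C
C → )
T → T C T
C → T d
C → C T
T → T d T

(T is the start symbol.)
{ $, ')', 'd' }

To compute FOLLOW(T), find every occurrence of T on a right-hand side N → α T β: add FIRST(β) \ {ε}, and if β is empty or nullable also add FOLLOW(N). Iterate to a fixed point.

T is the start symbol, so $ ∈ FOLLOW(T).
In T → T C T: T is followed by C T, add FIRST(C T) \ {ε} = { ')' }
In T → T C T: T is at the end; this adds FOLLOW(T) to itself — nothing new
In C → T d: T is followed by d, add FIRST(d) \ {ε} = { 'd' }
In C → C T: T is at the end, add FOLLOW(C)
In T → T d T: T is followed by d T, add FIRST(d T) \ {ε} = { 'd' }
In T → T d T: T is at the end; this adds FOLLOW(T) to itself — nothing new

The FOLLOW sets referred to above (computed the same way, to a fixed point):
  FOLLOW(C) = { $, ')', 'd' }

Taking the union: FOLLOW(T) = { $, ')', 'd' }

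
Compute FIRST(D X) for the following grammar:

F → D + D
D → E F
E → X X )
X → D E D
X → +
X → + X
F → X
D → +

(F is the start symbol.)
{ '+' }

FIRST sets of the non-terminals involved (from the grammar, by fixed-point iteration):
  FIRST(D) = { '+' }

To compute FIRST(D X), process the symbols left to right:
Symbol D is a non-terminal. Add FIRST(D) \ {ε} = { '+' }
D is not nullable (ε ∉ FIRST(D)), so stop here.
FIRST(D X) = { '+' }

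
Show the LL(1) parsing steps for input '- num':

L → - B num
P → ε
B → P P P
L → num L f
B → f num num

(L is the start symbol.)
Stack is shown with the top on the left.

Stack        Input    Action
----------------------------
L $          - num $  output L → - B num
- B num $    - num $  match '-'
B num $      num $    output B → P P P
P P P num $  num $    output P → ε
P P num $    num $    output P → ε
P num $      num $    output P → ε
num $        num $    match 'num'
$            $        accept

The string is accepted.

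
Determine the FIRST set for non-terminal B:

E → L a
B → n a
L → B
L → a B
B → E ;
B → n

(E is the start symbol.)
{ 'a', 'n' }

To compute FIRST(B), examine every production with B on the left-hand side, reading each right-hand side left to right until a non-nullable symbol is reached.

FIRST sets of the other non-terminals involved (by the same procedure, iterated to a fixed point):
  FIRST(E) = { 'a', 'n' }

From B → n a:
  - n is a terminal: add 'n' and stop
From B → E ;:
  - E is a non-terminal: add FIRST(E) \ {ε} = { 'a', 'n' }
    E is not nullable, so stop
From B → n:
  - n is a terminal: add 'n' and stop

Collecting: FIRST(B) = { 'a', 'n' }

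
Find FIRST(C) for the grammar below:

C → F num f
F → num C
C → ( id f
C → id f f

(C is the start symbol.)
To compute FIRST(C), examine every production with C on the left-hand side, reading each right-hand side left to right until a non-nullable symbol is reached.

FIRST sets of the other non-terminals involved (by the same procedure, iterated to a fixed point):
  FIRST(F) = { 'num' }

From C → F num f:
  - F is a non-terminal: add FIRST(F) \ {ε} = { 'num' }
    F is not nullable, so stop
From C → ( id f:
  - '(' is a terminal: add '(' and stop
From C → id f f:
  - id is a terminal: add 'id' and stop

Collecting: FIRST(C) = { '(', 'id', 'num' }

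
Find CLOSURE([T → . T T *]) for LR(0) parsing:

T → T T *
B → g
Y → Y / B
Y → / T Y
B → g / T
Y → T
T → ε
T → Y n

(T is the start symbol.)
To compute CLOSURE, for each item [A → α.Bβ] where B is a non-terminal, add [B → .γ] for all productions B → γ; repeat for the newly added items until nothing changes.

Start with: [T → . T T *]
  [T → . T T *] has the dot before T: add [T → .], [T → . Y n]
  [T → . Y n] has the dot before Y: add [Y → . Y / B], [Y → . / T Y], [Y → . T]
No further items can be added.

CLOSURE = { [T → . T T *], [T → . Y n], [T → .], [Y → . / T Y], [Y → . T], [Y → . Y / B] }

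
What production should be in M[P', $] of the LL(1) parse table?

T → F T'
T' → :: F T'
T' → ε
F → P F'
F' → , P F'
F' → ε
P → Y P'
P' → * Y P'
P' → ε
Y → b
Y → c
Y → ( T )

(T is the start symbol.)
P' → ε

To find M[P', $], we find productions for P' where $ is in the predict set (PREDICT(N → α) = (FIRST(α) \ {ε}) ∪ (FOLLOW(N) if α ⇒* ε)).

Relevant sets:
  FOLLOW(P') = { $, ')', ',', '::' }

P' → * Y P': PREDICT = { '*' }
P' → ε: PREDICT = { $, ')', ',', '::' }
  $ is in predict set, so this production goes in M[P', $]

M[P', $] = P' → ε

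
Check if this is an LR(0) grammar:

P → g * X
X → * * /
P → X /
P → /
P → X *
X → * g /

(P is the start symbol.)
Yes, the grammar is LR(0)

Augment with P' → P and build the canonical LR(0) collection (I0 = CLOSURE({[P' → . P]}), then GOTO on every symbol after a dot until no new states appear). It has 14 states:
  I0: { [P → . /], [P → . X *], [P → . X /], [P → . g * X], [P' → . P], [X → . * * /], [X → . * g /] }  — shift
  I1: { [X → * . * /], [X → * . g /] }  — shift
  I2: { [P → / .] }  — reduce
  I3: { [P' → P .] }  — accept
  I4: { [P → X . *], [P → X . /] }  — shift
  I5: { [P → g . * X] }  — shift
  I6: { [P → g * . X], [X → . * * /], [X → . * g /] }  — shift
  I7: { [P → g * X .] }  — reduce
  I8: { [P → X * .] }  — reduce
  I9: { [P → X / .] }  — reduce
  I10: { [X → * * . /] }  — shift
  I11: { [X → * g . /] }  — shift
  I12: { [X → * g / .] }  — reduce
  I13: { [X → * * / .] }  — reduce

Every state is either a pure shift/goto state or contains exactly one complete item and nothing to shift — no conflicts. The grammar is LR(0).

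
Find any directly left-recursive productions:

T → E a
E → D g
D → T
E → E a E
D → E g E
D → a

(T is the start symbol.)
Direct left recursion occurs when N → N α for some non-terminal N (the right-hand side begins with the left-hand side itself).

T → E a: starts with E
E → D g: starts with D
D → T: starts with T
E → E a E: LEFT RECURSIVE (starts with E)
D → E g E: starts with E
D → a: starts with a

The grammar has direct left recursion on: E.

Answer: Yes, E is left-recursive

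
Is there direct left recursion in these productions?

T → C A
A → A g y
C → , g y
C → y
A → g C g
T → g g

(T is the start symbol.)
Yes, A is left-recursive

Direct left recursion occurs when N → N α for some non-terminal N (the right-hand side begins with the left-hand side itself).

T → C A: starts with C
A → A g y: LEFT RECURSIVE (starts with A)
C → , g y: starts with ','
C → y: starts with y
A → g C g: starts with g
T → g g: starts with g

The grammar has direct left recursion on: A.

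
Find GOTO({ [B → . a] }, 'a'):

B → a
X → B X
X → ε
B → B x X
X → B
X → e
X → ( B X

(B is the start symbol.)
GOTO(I, 'a') = CLOSURE({ [A → αX.β] : [A → α.Xβ] ∈ I, X = 'a' })

Items with dot before 'a', with the dot advanced:
  [B → . a] → [B → a .]
Closure adds nothing (no advanced item has the dot before a non-terminal).

GOTO = { [B → a .] }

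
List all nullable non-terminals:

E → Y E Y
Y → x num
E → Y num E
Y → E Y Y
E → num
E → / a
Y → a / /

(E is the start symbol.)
None

There are no ε-productions, so no non-terminal can derive ε.
No non-terminals are nullable.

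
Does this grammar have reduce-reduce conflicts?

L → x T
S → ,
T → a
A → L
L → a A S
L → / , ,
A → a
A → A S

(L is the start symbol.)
Yes — I11: [A → A S .] vs [L → a A S .]

A reduce-reduce conflict occurs when an LR(0) state has two complete items [A → α .] and [B → β .] — both call for a reduction, and with no lookahead the parser cannot choose between them.

Augment with L' → L and build the canonical LR(0) collection (I0 = CLOSURE({[L' → . L]}), then GOTO on every symbol after a dot until no new states appear). It has 14 states:
  I0: { [L → . / , ,], [L → . a A S], [L → . x T], [L' → . L] }  — shift
  I1: { [L → / . , ,] }  — shift
  I2: { [L' → L .] }  — accept
  I3: { [A → . A S], [A → . L], [A → . a], [L → . / , ,], [L → . a A S], [L → . x T], [L → a . A S] }  — shift
  I4: { [L → x . T], [T → . a] }  — shift
  I5: { [L → x T .] }  — reduce
  I6: { [T → a .] }  — reduce
  I7: { [A → A . S], [L → a A . S], [S → . ,] }  — shift
  I8: { [A → L .] }  — reduce
  I9: { [A → . A S], [A → . L], [A → . a], [A → a .], [L → . / , ,], [L → . a A S], [L → . x T], [L → a . A S] }  — shift, reduce
  I10: { [S → , .] }  — reduce
  I11: { [A → A S .], [L → a A S .] }  — 2 reduces
  I12: { [L → / , . ,] }  — shift
  I13: { [L → / , , .] }  — reduce

I11 contains complete items [A → A S .], [L → a A S .] — reduce-reduce conflict.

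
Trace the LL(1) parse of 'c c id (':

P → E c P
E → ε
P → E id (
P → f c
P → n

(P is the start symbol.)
LL(1) parsing maintains a stack (initially the start symbol over $) and the input. At each step: if the stack top is a terminal, match it against the current input token; if it is a non-terminal N, replace it with the RHS of M[N, lookahead] (the unique production whose predict set contains the lookahead).

Stack is shown with the top on the left.

Stack     Input       Action
----------------------------
P $       c c id ( $  output P → E c P
E c P $   c c id ( $  output E → ε
c P $     c c id ( $  match 'c'
P $       c id ( $    output P → E c P
E c P $   c id ( $    output E → ε
c P $     c id ( $    match 'c'
P $       id ( $      output P → E id (
E id ( $  id ( $      output E → ε
id ( $    id ( $      match 'id'
( $       ( $         match '('
$         $           accept

The string is accepted.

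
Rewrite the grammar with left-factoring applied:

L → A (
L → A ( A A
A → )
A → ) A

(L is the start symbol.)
L → A ( L'
L' → ε
L' → A A
A → ) A'
A' → ε
A' → A

Left-factoring transforms A → αβ₁ | αβ₂ into A → αA' and A' → β₁ | β₂
(α is the longest common prefix among the alternatives). Repeat until
no nonterminal has two alternatives with a common prefix.

Round 1: L has alternatives sharing prefix 'A ('. Introduce L': L → A ( L'
  Add: L' → ε
  Add: L' → A A

Round 2: A has alternatives sharing prefix ')'. Introduce A': A → ) A'
  Add: A' → ε
  Add: A' → A

No remaining common prefixes — done.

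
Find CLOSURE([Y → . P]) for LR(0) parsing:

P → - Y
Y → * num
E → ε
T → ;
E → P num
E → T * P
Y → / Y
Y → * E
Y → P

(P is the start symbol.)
{ [P → . - Y], [Y → . P] }

To compute CLOSURE, for each item [A → α.Bβ] where B is a non-terminal, add [B → .γ] for all productions B → γ; repeat for the newly added items until nothing changes.

Start with: [Y → . P]
  [Y → . P] has the dot before P: add [P → . - Y]
No further items can be added.

CLOSURE = { [P → . - Y], [Y → . P] }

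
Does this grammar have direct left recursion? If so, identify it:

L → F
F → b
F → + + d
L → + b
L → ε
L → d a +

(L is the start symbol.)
No direct left recursion

Direct left recursion occurs when N → N α for some non-terminal N (the right-hand side begins with the left-hand side itself).

L → F: starts with F
F → b: starts with b
F → + + d: starts with '+'
L → + b: starts with '+'
L → ε: starts with ε
L → d a +: starts with d

No direct left recursion found.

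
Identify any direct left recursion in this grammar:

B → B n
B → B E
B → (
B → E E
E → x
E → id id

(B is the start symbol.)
Yes, B is left-recursive

B → B n: LEFT RECURSIVE (starts with B)
B → B E: LEFT RECURSIVE (starts with B)
B → (: starts with '('
B → E E: starts with E
E → x: starts with x
E → id id: starts with id

The grammar has direct left recursion on: B.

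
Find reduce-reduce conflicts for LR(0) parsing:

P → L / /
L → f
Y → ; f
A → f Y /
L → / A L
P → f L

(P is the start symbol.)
No reduce-reduce conflicts

A reduce-reduce conflict occurs when an LR(0) state has two complete items [A → α .] and [B → β .] — both call for a reduction, and with no lookahead the parser cannot choose between them.

Augment with P' → P and build the canonical LR(0) collection (I0 = CLOSURE({[P' → . P]}), then GOTO on every symbol after a dot until no new states appear). It has 16 states:
  I0: { [L → . / A L], [L → . f], [P → . L / /], [P → . f L], [P' → . P] }  — shift
  I1: { [A → . f Y /], [L → / . A L] }  — shift
  I2: { [P → L . / /] }  — shift
  I3: { [P' → P .] }  — accept
  I4: { [L → . / A L], [L → . f], [L → f .], [P → f . L] }  — shift, reduce
  I5: { [P → f L .] }  — reduce
  I6: { [L → f .] }  — reduce
  I7: { [P → L / . /] }  — shift
  I8: { [P → L / / .] }  — reduce
  I9: { [L → . / A L], [L → . f], [L → / A . L] }  — shift
  I10: { [A → f . Y /], [Y → . ; f] }  — shift
  I11: { [Y → ; . f] }  — shift
  I12: { [A → f Y . /] }  — shift
  I13: { [A → f Y / .] }  — reduce
  I14: { [Y → ; f .] }  — reduce
  I15: { [L → / A L .] }  — reduce

No state contains more than one complete item.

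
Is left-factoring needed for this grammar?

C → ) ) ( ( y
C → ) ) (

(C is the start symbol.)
Left-factoring is needed when two productions for the same non-terminal
share a common prefix on the right-hand side.

Productions for C:
  C → ) ) ( ( y
  C → ) ) (

Found common prefix ') ) (' in productions for C

Answer: Yes, C has productions with common prefix ') ) ('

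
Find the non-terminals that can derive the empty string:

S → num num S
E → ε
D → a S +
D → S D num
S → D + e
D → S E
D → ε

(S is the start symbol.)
{ 'D', 'E' }

A non-terminal is nullable if it can derive ε (the empty string): either it has an ε-production, or it has a production whose right-hand side consists entirely of nullable non-terminals.

ε-productions: E → ε, D → ε
So E, D are immediately nullable.
No further non-terminal can be added: every production for the remaining non-terminals contains a terminal or a non-nullable non-terminal.
Nullable = { 'D', 'E' }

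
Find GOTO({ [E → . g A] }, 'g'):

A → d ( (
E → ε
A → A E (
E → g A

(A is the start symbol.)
{ [A → . A E (], [A → . d ( (], [E → g . A] }

GOTO(I, 'g') = CLOSURE({ [A → αX.β] : [A → α.Xβ] ∈ I, X = 'g' })

Items with dot before 'g', with the dot advanced:
  [E → . g A] → [E → g . A]
Closure of the advanced items:
  [E → g . A] has the dot before A: add [A → . d ( (], [A → . A E (]

GOTO = { [A → . A E (], [A → . d ( (], [E → g . A] }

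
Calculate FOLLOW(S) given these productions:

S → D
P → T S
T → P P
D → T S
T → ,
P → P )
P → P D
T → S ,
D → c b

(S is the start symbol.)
To compute FOLLOW(S), find every occurrence of S on a right-hand side N → α S β: add FIRST(β) \ {ε}, and if β is empty or nullable also add FOLLOW(N). Iterate to a fixed point.

S is the start symbol, so $ ∈ FOLLOW(S).
In P → T S: S is at the end, add FOLLOW(P)
In D → T S: S is at the end, add FOLLOW(D)
In T → S ,: S is followed by ',', add FIRST(',') \ {ε} = { ',' }

The FOLLOW sets referred to above (computed the same way, to a fixed point):
  FOLLOW(P) = { ')', ',', 'c' }
  FOLLOW(D) = { $, ')', ',', 'c' }

Taking the union: FOLLOW(S) = { $, ')', ',', 'c' }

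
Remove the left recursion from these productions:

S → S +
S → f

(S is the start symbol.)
S → f S'
S' → + S'
S' → ε

S is directly left-recursive. The standard transformation for
  A → A α₁ | ... | A α_m | β₁ | ... | β_n
is
  A  → β₁ A' | ... | β_n A'
  A' → α₁ A' | ... | α_m A' | ε

S → f becomes S → f S'
S → S + becomes S' → + S'
Add S' → ε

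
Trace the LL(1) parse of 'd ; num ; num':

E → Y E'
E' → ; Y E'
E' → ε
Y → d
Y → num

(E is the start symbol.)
Stack is shown with the top on the left.

Stack     Input            Action
---------------------------------
E $       d ; num ; num $  output E → Y E'
Y E' $    d ; num ; num $  output Y → d
d E' $    d ; num ; num $  match 'd'
E' $      ; num ; num $    output E' → ; Y E'
; Y E' $  ; num ; num $    match ';'
Y E' $    num ; num $      output Y → num
num E' $  num ; num $      match 'num'
E' $      ; num $          output E' → ; Y E'
; Y E' $  ; num $          match ';'
Y E' $    num $            output Y → num
num E' $  num $            match 'num'
E' $      $                output E' → ε
$         $                accept

The string is accepted.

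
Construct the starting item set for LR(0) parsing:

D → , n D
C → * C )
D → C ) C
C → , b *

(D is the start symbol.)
{ [C → . * C )], [C → . , b *], [D → . , n D], [D → . C ) C], [D' → . D] }

First, augment the grammar with D' → D
I₀ = CLOSURE({ [D' → . D] }):
  [D' → . D] has the dot before D: add [D → . , n D], [D → . C ) C]
  [D → . C ) C] has the dot before C: add [C → . * C )], [C → . , b *]
No further items can be added.

I₀ = { [C → . * C )], [C → . , b *], [D → . , n D], [D → . C ) C], [D' → . D] }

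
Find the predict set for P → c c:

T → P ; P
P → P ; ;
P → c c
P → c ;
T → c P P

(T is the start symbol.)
{ 'c' }

PREDICT(P → c c) = (FIRST(RHS) \ {ε}) ∪ (FOLLOW(P) if ε ∈ FIRST(RHS), i.e. RHS ⇒* ε)
FIRST(c c) = { 'c' }
ε ∉ FIRST(c c), so FOLLOW(P) is not added.
PREDICT(P → c c) = { 'c' }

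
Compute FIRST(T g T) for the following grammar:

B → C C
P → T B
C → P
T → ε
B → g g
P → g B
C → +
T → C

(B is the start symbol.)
FIRST sets of the non-terminals involved (from the grammar, by fixed-point iteration):
  FIRST(T) = { '+', 'g', ε }

To compute FIRST(T g T), process the symbols left to right:
Symbol T is a non-terminal. Add FIRST(T) \ {ε} = { '+', 'g' }
T is nullable (ε ∈ FIRST(T)), continue to the next symbol.
Symbol g is a terminal. Add 'g' and stop.
FIRST(T g T) = { '+', 'g' }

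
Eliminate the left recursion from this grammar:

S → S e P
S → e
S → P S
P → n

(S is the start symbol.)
S → e S'
S → P S S'
S' → e P S'
S' → ε
P → n

S is directly left-recursive. The standard transformation for
  A → A α₁ | ... | A α_m | β₁ | ... | β_n
is
  A  → β₁ A' | ... | β_n A'
  A' → α₁ A' | ... | α_m A' | ε

S → e becomes S → e S'
S → P S becomes S → P S S'
S → S e P becomes S' → e P S'
Add S' → ε

Productions for other non-terminals are unchanged:
  P → n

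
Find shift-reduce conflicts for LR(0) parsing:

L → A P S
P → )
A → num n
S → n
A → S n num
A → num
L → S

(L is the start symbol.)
Yes — I3: [L → S .] vs [A → S . n num]; I5: [A → num .] vs [A → num . n]

Augment with L' → L and build the canonical LR(0) collection (I0 = CLOSURE({[L' → . L]}), then GOTO on every symbol after a dot until no new states appear). It has 12 states:
  I0: { [A → . S n num], [A → . num n], [A → . num], [L → . A P S], [L → . S], [L' → . L], [S → . n] }  — shift
  I1: { [L → A . P S], [P → . )] }  — shift
  I2: { [L' → L .] }  — accept
  I3: { [A → S . n num], [L → S .] }  — shift, reduce
  I4: { [S → n .] }  — reduce
  I5: { [A → num . n], [A → num .] }  — shift, reduce
  I6: { [A → num n .] }  — reduce
  I7: { [A → S n . num] }  — shift
  I8: { [A → S n num .] }  — reduce
  I9: { [P → ) .] }  — reduce
  I10: { [L → A P . S], [S → . n] }  — shift
  I11: { [L → A P S .] }  — reduce

I3 contains reduce item [L → S .] and shift item [A → S . n num] — shift-reduce conflict.
I5 contains reduce item [A → num .] and shift item [A → num . n] — shift-reduce conflict.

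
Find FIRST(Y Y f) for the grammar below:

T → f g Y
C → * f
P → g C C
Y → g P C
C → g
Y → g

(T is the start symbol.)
FIRST sets of the non-terminals involved (from the grammar, by fixed-point iteration):
  FIRST(Y) = { 'g' }

To compute FIRST(Y Y f), process the symbols left to right:
Symbol Y is a non-terminal. Add FIRST(Y) \ {ε} = { 'g' }
Y is not nullable (ε ∉ FIRST(Y)), so stop here.
FIRST(Y Y f) = { 'g' }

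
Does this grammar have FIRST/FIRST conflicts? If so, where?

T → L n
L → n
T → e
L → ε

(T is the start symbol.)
A FIRST/FIRST conflict occurs when two productions N → α and N → β for the same non-terminal have FIRST(α) ∩ FIRST(β) ≠ ∅ (with ε ∈ FIRST of a nullable right-hand side, so two nullable alternatives also conflict).

FIRST sets of the non-terminals at (or reachable through a nullable prefix from) the front of some alternative:
  FIRST(L) = { 'n', ε }

Productions for T:
  T → L n: FIRST = { 'n' }
  T → e: FIRST = { 'e' }
Productions for L:
  L → n: FIRST = { 'n' }
  L → ε: FIRST = { ε }

All alternatives of each non-terminal have pairwise disjoint FIRST sets.

Answer: No FIRST/FIRST conflicts.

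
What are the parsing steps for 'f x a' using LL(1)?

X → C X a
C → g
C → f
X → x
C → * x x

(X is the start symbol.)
LL(1) parsing maintains a stack (initially the start symbol over $) and the input. At each step: if the stack top is a terminal, match it against the current input token; if it is a non-terminal N, replace it with the RHS of M[N, lookahead] (the unique production whose predict set contains the lookahead).

Stack is shown with the top on the left.

Stack    Input    Action
------------------------
X $      f x a $  output X → C X a
C X a $  f x a $  output C → f
f X a $  f x a $  match 'f'
X a $    x a $    output X → x
x a $    x a $    match 'x'
a $      a $      match 'a'
$        $        accept

The string is accepted.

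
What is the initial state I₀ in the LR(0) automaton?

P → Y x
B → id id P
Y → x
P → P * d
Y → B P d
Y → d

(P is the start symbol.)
First, augment the grammar with P' → P
I₀ = CLOSURE({ [P' → . P] }):
  [P' → . P] has the dot before P: add [P → . Y x], [P → . P * d]
  [P → . Y x] has the dot before Y: add [Y → . x], [Y → . B P d], [Y → . d]
  [Y → . B P d] has the dot before B: add [B → . id id P]
No further items can be added.

I₀ = { [B → . id id P], [P → . P * d], [P → . Y x], [P' → . P], [Y → . B P d], [Y → . d], [Y → . x] }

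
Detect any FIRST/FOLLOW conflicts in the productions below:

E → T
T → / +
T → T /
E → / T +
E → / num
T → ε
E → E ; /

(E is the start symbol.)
Nullable non-terminals: E, T.
FIRST sets used below: FIRST(T) = { '/', ε }, FIRST(E) = { '/', ';', ε }

E: nullable alternative(s) E → T; FOLLOW(E) = { $, ';' }
  E → T: FIRST \ {ε} = { '/' } — this is the only nullable alternative, skip
  E → / T +: FIRST \ {ε} = { '/' } — disjoint from FOLLOW(E)
  E → / num: FIRST \ {ε} = { '/' } — disjoint from FOLLOW(E)
  E → E ; /: FIRST \ {ε} = { '/', ';' } — overlaps FOLLOW(E) on { ';' }: CONFLICT

T: nullable alternative(s) T → ε; FOLLOW(T) = { $, '+', '/', ';' }
  T → / +: FIRST \ {ε} = { '/' } — overlaps FOLLOW(T) on { '/' }: CONFLICT
  T → T /: FIRST \ {ε} = { '/' } — overlaps FOLLOW(T) on { '/' }: CONFLICT
  T → ε: FIRST \ {ε} = { } — this is the only nullable alternative, skip

So the grammar has 3 FIRST/FOLLOW conflicts (marked CONFLICT above).

Answer: Yes. E → E ';' '/' with FOLLOW(E) on { ';' }; T → '/' '+' with FOLLOW(T) on { '/' }; T → T '/' with FOLLOW(T) on { '/' }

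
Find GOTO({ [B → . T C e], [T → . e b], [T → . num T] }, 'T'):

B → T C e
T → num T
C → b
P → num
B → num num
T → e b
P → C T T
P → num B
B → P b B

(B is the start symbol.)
{ [B → T . C e], [C → . b] }

GOTO(I, 'T') = CLOSURE({ [A → αX.β] : [A → α.Xβ] ∈ I, X = 'T' })

Items with dot before 'T', with the dot advanced:
  [B → . T C e] → [B → T . C e]
Closure of the advanced items:
  [B → T . C e] has the dot before C: add [C → . b]

GOTO = { [B → T . C e], [C → . b] }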